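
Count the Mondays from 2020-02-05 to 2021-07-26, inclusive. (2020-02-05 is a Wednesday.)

2020-02-05 is a Wednesday; the first Monday on or after it is 2020-02-10 (5 days later).
From 2020-02-10 to 2021-07-26: 325 + 207 = 532 days (rest of 2020, to 2021-07-26 in 2021).
532 ÷ 7 = 76 full weeks with remainder 0, so 76 more Mondays after the first → 77.

77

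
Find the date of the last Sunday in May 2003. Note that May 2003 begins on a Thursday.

May 2003 begins on a Thursday, so the first Sunday is May 4 (3 days later).
May 2003 has 31 days. Adding weeks: 4, 11, 18, 25 — the last one ≤ 31 is the 25th.

25 May 2003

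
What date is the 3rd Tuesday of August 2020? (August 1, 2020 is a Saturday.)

18 August 2020

August 2020 begins on a Saturday, so the first Tuesday is August 4 (3 days later).
The 3rd Tuesday is 2 weeks later: 4 + 14 = 18.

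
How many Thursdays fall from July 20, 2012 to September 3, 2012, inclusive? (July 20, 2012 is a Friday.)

July 20, 2012 is a Friday; the first Thursday on or after it is July 26, 2012 (6 days later).
From July 26, 2012 to September 3, 2012: 5 + 31 + 3 = 39 days (rest of July, August, September).
39 ÷ 7 = 5 full weeks with remainder 4, so 5 more Thursdays after the first → 6.

6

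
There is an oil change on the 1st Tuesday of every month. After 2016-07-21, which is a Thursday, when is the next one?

July 2016 starts on a Friday, so its 1st Tuesday is 2016-07-05 (4 days in).
That is not after 2016-07-21, so look at August 2016.
August 2016 starts on a Monday, so its 1st Tuesday is 2016-08-02 (1 day in).

2016-08-02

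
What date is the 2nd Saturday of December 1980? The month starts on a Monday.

December 1980 begins on a Monday, so the first Saturday is December 6 (5 days later).
The 2nd Saturday is 1 weeks later: 6 + 7 = 13.

1980-12-13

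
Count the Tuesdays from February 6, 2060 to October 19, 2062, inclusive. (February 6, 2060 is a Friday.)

141

February 6, 2060 is a Friday; the first Tuesday on or after it is February 10, 2060 (4 days later).
From February 10, 2060 to October 19, 2062: 325 + 365 + 292 = 982 days (rest of 2060, 2061, to October 19, 2062 in 2062).
982 ÷ 7 = 140 full weeks with remainder 2, so 140 more Tuesdays after the first → 141.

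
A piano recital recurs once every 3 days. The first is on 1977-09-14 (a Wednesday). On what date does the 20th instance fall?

The 20th occurrence is 19 intervals after the first: 19 × 3 = 57 days after 1977-09-14.
September has 30 days — 16 days to the end of September leaves 41.
October has 31 days (10 left).
10 days into November → 1977-11-10.

1977-11-10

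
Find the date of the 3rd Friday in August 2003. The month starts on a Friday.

August 15, 2003

August 2003 begins on a Friday, so the first Friday is August 1.
The 3rd Friday is 2 weeks later: 1 + 14 = 15.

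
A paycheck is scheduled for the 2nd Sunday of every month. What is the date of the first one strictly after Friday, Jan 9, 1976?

Jan 11, 1976

Jan 1976 starts on a Thursday; its first Sunday is the 4th, so the 2nd Sunday is the 11th — Jan 11, 1976.
Jan 11, 1976 is after Jan 9, 1976, so that is the next one.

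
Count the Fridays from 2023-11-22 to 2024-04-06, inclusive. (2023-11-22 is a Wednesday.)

20

2023-11-22 is a Wednesday; the first Friday on or after it is 2023-11-24 (2 days later).
From 2023-11-24 to 2024-04-06: 6 + 31 + 31 + 29 + 31 + 6 = 134 days (rest of November, December, January, February, March, April).
134 ÷ 7 = 19 full weeks with remainder 1, so 19 more Fridays after the first → 20.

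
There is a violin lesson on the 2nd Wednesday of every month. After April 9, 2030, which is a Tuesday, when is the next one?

April 10, 2030

April 2030 starts on a Monday; its first Wednesday is the 3rd, so the 2nd Wednesday is the 10th — April 10, 2030.
April 10, 2030 is after April 9, 2030, so that is the next one.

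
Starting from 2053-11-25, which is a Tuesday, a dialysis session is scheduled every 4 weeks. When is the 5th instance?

The 5th occurrence is 4 intervals after the first: 4 × 28 = 112 days after 2053-11-25.
November has 30 days — 5 days to the end of November leaves 107.
December has 31 days (76 left).
January has 31 days (45 left).
February has 28 days (17 left).
17 days into March → 2054-03-17.

2054-03-17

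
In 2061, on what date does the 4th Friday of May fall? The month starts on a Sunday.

27 May 2061

May 2061 begins on a Sunday, so the first Friday is May 6 (5 days later).
The 4th Friday is 3 weeks later: 6 + 21 = 27.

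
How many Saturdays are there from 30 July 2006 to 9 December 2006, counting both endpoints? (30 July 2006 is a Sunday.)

30 July 2006 is a Sunday; the first Saturday on or after it is 5 August 2006 (6 days later).
From 5 August 2006 to 9 December 2006: 26 + 30 + 31 + 30 + 9 = 126 days (rest of August, September, October, November, December).
126 ÷ 7 = 18 full weeks with remainder 0, so 18 more Saturdays after the first → 19.

19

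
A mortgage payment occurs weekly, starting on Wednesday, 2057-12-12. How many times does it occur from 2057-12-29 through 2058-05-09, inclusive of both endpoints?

Occurrences land 7·i days after 2057-12-12 for i = 0, 1, 2, …
2057-12-29 is 17 days after the start; 17 ÷ 7 = 2 remainder 3; since the remainder is 3, round up to i = 3. First occurrence in the window: #4 on 2058-01-02 (3×7 = 21 days in).
2058-05-09 is 148 days after the start; 148 ÷ 7 = 21 remainder 1. Last occurrence in the window: #22 on 2058-05-08.
Occurrences #4 through #22: 19 in total.

19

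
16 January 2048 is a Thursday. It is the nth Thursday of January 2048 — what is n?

3rd

Day 16 falls in week ⌈16/7⌉ of the month.
Days 1–7 hold the 1st Thursday, 8–14 the 2nd, 15–21 the 3rd, 22–28 the 4th, 29–31 the 5th.
16 is in the range for the 3rd.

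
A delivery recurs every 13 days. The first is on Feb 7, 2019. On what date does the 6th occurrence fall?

Apr 13, 2019

The 6th occurrence is 5 intervals after the first: 5 × 13 = 65 days after Feb 7, 2019.
Feb has 28 days — 21 days to the end of Feb leaves 44.
Mar has 31 days (13 left).
13 days into Apr → Apr 13, 2019.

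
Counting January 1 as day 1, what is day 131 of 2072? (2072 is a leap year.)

May 10, 2072

Jan has 31 days (131 − 31 = 100 remain).
Feb has 29 days (100 − 29 = 71 remain).
Mar has 31 days (71 − 31 = 40 remain).
Apr has 30 days (40 − 30 = 10 remain).
10 into May → May 10.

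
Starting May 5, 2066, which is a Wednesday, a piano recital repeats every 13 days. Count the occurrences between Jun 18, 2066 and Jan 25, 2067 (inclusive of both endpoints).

17

Occurrences land 13·i days after May 5, 2066 for i = 0, 1, 2, …
Jun 18, 2066 is 44 days after the start; 44 ÷ 13 = 3 remainder 5; since the remainder is 5, round up to i = 4. First occurrence in the window: #5 on Jun 26, 2066 (4×13 = 52 days in).
Jan 25, 2067 is 265 days after the start; 265 ÷ 13 = 20 remainder 5. Last occurrence in the window: #21 on Jan 20, 2067.
Occurrences #5 through #21: 17 in total.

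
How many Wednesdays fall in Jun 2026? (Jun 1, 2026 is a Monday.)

4

Jun 1, 2026 is a Monday; the first Wednesday on or after it is Jun 3, 2026 (2 days later).
From Jun 3, 2026 to Jun 30, 2026 is 30 − 3 = 27 days.
27 ÷ 7 = 3 full weeks with remainder 6, so 3 more Wednesdays after the first → 4.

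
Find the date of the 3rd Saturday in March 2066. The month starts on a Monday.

March 20, 2066

March 2066 begins on a Monday, so the first Saturday is March 6 (5 days later).
The 3rd Saturday is 2 weeks later: 6 + 14 = 20.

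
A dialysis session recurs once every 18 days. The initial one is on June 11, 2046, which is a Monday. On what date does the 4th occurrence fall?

The 4th occurrence is 3 intervals after the first: 3 × 18 = 54 days after June 11, 2046.
June has 30 days — 19 days to the end of June leaves 35.
July has 31 days (4 left).
4 days into August → August 4, 2046.

August 4, 2046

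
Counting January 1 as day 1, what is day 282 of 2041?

January has 31 days (282 − 31 = 251 remain).
February has 28 days (251 − 28 = 223 remain).
March has 31 days (223 − 31 = 192 remain).
April has 30 days (192 − 30 = 162 remain).
May has 31 days (162 − 31 = 131 remain).
June has 30 days (131 − 30 = 101 remain).
July has 31 days (101 − 31 = 70 remain).
August has 31 days (70 − 31 = 39 remain).
September has 30 days (39 − 30 = 9 remain).
9 into October → October 9.

October 9, 2041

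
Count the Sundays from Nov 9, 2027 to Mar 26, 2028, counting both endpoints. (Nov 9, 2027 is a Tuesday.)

Nov 9, 2027 is a Tuesday; the first Sunday on or after it is Nov 14, 2027 (5 days later).
From Nov 14, 2027 to Mar 26, 2028: 16 + 31 + 31 + 29 + 26 = 133 days (rest of Nov, Dec, Jan, Feb, Mar).
133 ÷ 7 = 19 full weeks with remainder 0, so 19 more Sundays after the first → 20.

20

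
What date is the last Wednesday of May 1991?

May 1991 begins on a Wednesday, so the first Wednesday is May 1.
May 1991 has 31 days. Adding weeks: 1, 8, 15, 22, 29 — the last one ≤ 31 is the 29th.

1991-05-29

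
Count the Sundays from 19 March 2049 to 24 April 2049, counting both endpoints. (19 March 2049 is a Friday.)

5

19 March 2049 is a Friday; the first Sunday on or after it is 21 March 2049 (2 days later).
From 21 March 2049 to 24 April 2049: 10 + 24 = 34 days (rest of March, April).
34 ÷ 7 = 4 full weeks with remainder 6, so 4 more Sundays after the first → 5.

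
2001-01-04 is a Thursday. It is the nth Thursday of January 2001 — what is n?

Day 4 falls in week ⌈4/7⌉ of the month.
Days 1–7 hold the 1st Thursday, 8–14 the 2nd, 15–21 the 3rd, 22–28 the 4th, 29–31 the 5th.
4 is in the range for the 1st.

1st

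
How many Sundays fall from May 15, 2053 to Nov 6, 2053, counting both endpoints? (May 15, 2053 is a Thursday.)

25

May 15, 2053 is a Thursday; the first Sunday on or after it is May 18, 2053 (3 days later).
From May 18, 2053 to Nov 6, 2053: 13 + 30 + 31 + 31 + 30 + 31 + 6 = 172 days (rest of May, Jun, Jul, Aug, Sep, Oct, Nov).
172 ÷ 7 = 24 full weeks with remainder 4, so 24 more Sundays after the first → 25.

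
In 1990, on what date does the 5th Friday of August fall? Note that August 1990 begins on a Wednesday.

August 31, 1990

August 1990 begins on a Wednesday, so the first Friday is August 3 (2 days later).
The 5th Friday is 4 weeks later: 3 + 28 = 31.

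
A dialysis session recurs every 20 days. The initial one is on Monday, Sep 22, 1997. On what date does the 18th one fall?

Aug 28, 1998

The 18th occurrence is 17 intervals after the first: 17 × 20 = 340 days after Sep 22, 1997.
Sep has 30 days — 8 days to the end of Sep leaves 332.
Oct has 31 days (301 left).
Nov has 30 days (271 left).
Dec has 31 days (240 left).
Jan has 31 days (209 left).
Feb has 28 days (181 left).
Mar has 31 days (150 left).
Apr has 30 days (120 left).
May has 31 days (89 left).
Jun has 30 days (59 left).
Jul has 31 days (28 left).
28 days into Aug → Aug 28, 1998.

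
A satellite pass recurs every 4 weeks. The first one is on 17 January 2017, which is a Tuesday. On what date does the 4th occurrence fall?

The 4th occurrence is 3 intervals after the first: 3 × 28 = 84 days after 17 January 2017.
January has 31 days — 14 days to the end of January leaves 70.
February has 28 days (42 left).
March has 31 days (11 left).
11 days into April → 11 April 2017.

11 April 2017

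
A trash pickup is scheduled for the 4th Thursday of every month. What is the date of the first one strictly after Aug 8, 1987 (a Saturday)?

Aug 27, 1987

Aug 1987 starts on a Saturday; its first Thursday is the 6th, so the 4th Thursday is the 27th — Aug 27, 1987.
Aug 27, 1987 is after Aug 8, 1987, so that is the next one.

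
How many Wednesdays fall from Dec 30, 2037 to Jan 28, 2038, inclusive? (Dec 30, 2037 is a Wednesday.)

5

Dec 30, 2037 is a Wednesday; the first Wednesday on or after it is Dec 30, 2037.
From Dec 30, 2037 to Jan 28, 2038: 1 + 28 = 29 days (rest of Dec, Jan).
29 ÷ 7 = 4 full weeks with remainder 1, so 4 more Wednesdays after the first → 5.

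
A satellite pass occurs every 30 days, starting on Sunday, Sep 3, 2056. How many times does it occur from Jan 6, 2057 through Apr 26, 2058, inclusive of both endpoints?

Occurrences land 30·i days after Sep 3, 2056 for i = 0, 1, 2, …
Jan 6, 2057 is 125 days after the start; 125 ÷ 30 = 4 remainder 5; since the remainder is 5, round up to i = 5. First occurrence in the window: #6 on Jan 31, 2057 (5×30 = 150 days in).
Apr 26, 2058 is 600 days after the start; 600 ÷ 30 = 20 remainder 0. Last occurrence in the window: #21 on Apr 26, 2058.
Occurrences #6 through #21: 16 in total.

16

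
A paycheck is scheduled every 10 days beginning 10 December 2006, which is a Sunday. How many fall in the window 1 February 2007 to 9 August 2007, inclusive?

19

Occurrences land 10·i days after 10 December 2006 for i = 0, 1, 2, …
1 February 2007 is 53 days after the start; 53 ÷ 10 = 5 remainder 3; since the remainder is 3, round up to i = 6. First occurrence in the window: #7 on 8 February 2007 (6×10 = 60 days in).
9 August 2007 is 242 days after the start; 242 ÷ 10 = 24 remainder 2. Last occurrence in the window: #25 on 7 August 2007.
Occurrences #7 through #25: 19 in total.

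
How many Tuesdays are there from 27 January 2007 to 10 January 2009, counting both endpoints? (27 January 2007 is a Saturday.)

27 January 2007 is a Saturday; the first Tuesday on or after it is 30 January 2007 (3 days later).
From 30 January 2007 to 10 January 2009: 335 + 366 + 10 = 711 days (rest of 2007, 2008, to 10 January 2009 in 2009).
711 ÷ 7 = 101 full weeks with remainder 4, so 101 more Tuesdays after the first → 102.

102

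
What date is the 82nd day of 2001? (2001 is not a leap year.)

2001-03-23

January has 31 days (82 − 31 = 51 remain).
February has 28 days (51 − 28 = 23 remain).
23 into March → March 23.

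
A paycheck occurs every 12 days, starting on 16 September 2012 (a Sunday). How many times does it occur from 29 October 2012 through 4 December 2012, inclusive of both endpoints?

Occurrences land 12·i days after 16 September 2012 for i = 0, 1, 2, …
29 October 2012 is 43 days after the start; 43 ÷ 12 = 3 remainder 7; since the remainder is 7, round up to i = 4. First occurrence in the window: #5 on 3 November 2012 (4×12 = 48 days in).
4 December 2012 is 79 days after the start; 79 ÷ 12 = 6 remainder 7. Last occurrence in the window: #7 on 27 November 2012.
Occurrences #5 through #7: 3 in total.

3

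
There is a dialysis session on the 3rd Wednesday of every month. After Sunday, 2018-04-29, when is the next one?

April 2018 starts on a Sunday; its first Wednesday is the 4th, so the 3rd Wednesday is the 18th — 2018-04-18.
That is not after 2018-04-29, so look at May 2018.
May 2018 starts on a Tuesday; its first Wednesday is the 2nd, so the 3rd Wednesday is the 16th — 2018-05-16.

2018-05-16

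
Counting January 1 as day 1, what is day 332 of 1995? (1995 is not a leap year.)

January has 31 days (332 − 31 = 301 remain).
February has 28 days (301 − 28 = 273 remain).
March has 31 days (273 − 31 = 242 remain).
April has 30 days (242 − 30 = 212 remain).
May has 31 days (212 − 31 = 181 remain).
June has 30 days (181 − 30 = 151 remain).
July has 31 days (151 − 31 = 120 remain).
August has 31 days (120 − 31 = 89 remain).
September has 30 days (89 − 30 = 59 remain).
October has 31 days (59 − 31 = 28 remain).
28 into November → November 28.

28 November 1995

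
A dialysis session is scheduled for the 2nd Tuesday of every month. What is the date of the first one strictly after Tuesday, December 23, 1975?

January 13, 1976

December 1975 starts on a Monday; its first Tuesday is the 2nd, so the 2nd Tuesday is the 9th — December 9, 1975.
That is not after December 23, 1975, so look at January 1976.
January 1976 starts on a Thursday; its first Tuesday is the 6th, so the 2nd Tuesday is the 13th — January 13, 1976.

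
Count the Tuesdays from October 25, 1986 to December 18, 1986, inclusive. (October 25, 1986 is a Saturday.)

October 25, 1986 is a Saturday; the first Tuesday on or after it is October 28, 1986 (3 days later).
From October 28, 1986 to December 18, 1986: 3 + 30 + 18 = 51 days (rest of October, November, December).
51 ÷ 7 = 7 full weeks with remainder 2, so 7 more Tuesdays after the first → 8.

8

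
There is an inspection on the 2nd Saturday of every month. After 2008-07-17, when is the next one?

2008-08-09

July 2008 starts on a Tuesday; its first Saturday is the 5th, so the 2nd Saturday is the 12th — 2008-07-12.
That is not after 2008-07-17, so look at August 2008.
August 2008 starts on a Friday; its first Saturday is the 2nd, so the 2nd Saturday is the 9th — 2008-08-09.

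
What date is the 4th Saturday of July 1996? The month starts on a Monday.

July 27, 1996

July 1996 begins on a Monday, so the first Saturday is July 6 (5 days later).
The 4th Saturday is 3 weeks later: 6 + 21 = 27.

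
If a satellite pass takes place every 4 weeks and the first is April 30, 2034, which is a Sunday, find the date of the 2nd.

May 28, 2034

The 2nd occurrence is 1 interval after the first: 1 × 28 = 28 days after April 30, 2034.
April has 30 days — 0 days to the end of April leaves 28.
28 days into May → May 28, 2034.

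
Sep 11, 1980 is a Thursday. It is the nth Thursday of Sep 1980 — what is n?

Day 11 falls in week ⌈11/7⌉ of the month.
Days 1–7 hold the 1st Thursday, 8–14 the 2nd, 15–21 the 3rd, 22–28 the 4th, 29–31 the 5th.
11 is in the range for the 2nd.

2nd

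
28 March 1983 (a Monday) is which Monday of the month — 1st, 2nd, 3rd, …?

Day 28 falls in week ⌈28/7⌉ of the month.
Days 1–7 hold the 1st Monday, 8–14 the 2nd, 15–21 the 3rd, 22–28 the 4th, 29–31 the 5th.
28 is in the range for the 4th.

4th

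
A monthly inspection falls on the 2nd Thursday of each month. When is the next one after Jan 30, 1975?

Feb 13, 1975

Jan 1975 starts on a Wednesday; its first Thursday is the 2nd, so the 2nd Thursday is the 9th — Jan 9, 1975.
That is not after Jan 30, 1975, so look at Feb 1975.
Feb 1975 starts on a Saturday; its first Thursday is the 6th, so the 2nd Thursday is the 13th — Feb 13, 1975.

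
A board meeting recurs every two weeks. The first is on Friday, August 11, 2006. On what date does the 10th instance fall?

December 15, 2006

The 10th occurrence is 9 intervals after the first: 9 × 14 = 126 days after August 11, 2006.
August has 31 days — 20 days to the end of August leaves 106.
September has 30 days (76 left).
October has 31 days (45 left).
November has 30 days (15 left).
15 days into December → December 15, 2006.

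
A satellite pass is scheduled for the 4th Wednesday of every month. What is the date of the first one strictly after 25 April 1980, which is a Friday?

April 1980 starts on a Tuesday; its first Wednesday is the 2nd, so the 4th Wednesday is the 23rd — 23 April 1980.
That is not after 25 April 1980, so look at May 1980.
May 1980 starts on a Thursday; its first Wednesday is the 7th, so the 4th Wednesday is the 28th — 28 May 1980.

28 May 1980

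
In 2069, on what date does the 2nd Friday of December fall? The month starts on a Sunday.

December 2069 begins on a Sunday, so the first Friday is December 6 (5 days later).
The 2nd Friday is 1 weeks later: 6 + 7 = 13.

December 13, 2069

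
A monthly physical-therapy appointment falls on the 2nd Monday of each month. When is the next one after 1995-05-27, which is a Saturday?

1995-06-12

May 1995 starts on a Monday; its first Monday is the 1st, so the 2nd Monday is the 8th — 1995-05-08.
That is not after 1995-05-27, so look at June 1995.
June 1995 starts on a Thursday; its first Monday is the 5th, so the 2nd Monday is the 12th — 1995-06-12.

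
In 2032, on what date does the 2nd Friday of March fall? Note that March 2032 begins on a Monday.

12 March 2032

March 2032 begins on a Monday, so the first Friday is March 5 (4 days later).
The 2nd Friday is 1 weeks later: 5 + 7 = 12.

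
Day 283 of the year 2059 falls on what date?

Oct 10, 2059

Jan has 31 days (283 − 31 = 252 remain).
Feb has 28 days (252 − 28 = 224 remain).
Mar has 31 days (224 − 31 = 193 remain).
Apr has 30 days (193 − 30 = 163 remain).
May has 31 days (163 − 31 = 132 remain).
Jun has 30 days (132 − 30 = 102 remain).
Jul has 31 days (102 − 31 = 71 remain).
Aug has 31 days (71 − 31 = 40 remain).
Sep has 30 days (40 − 30 = 10 remain).
10 into Oct → Oct 10.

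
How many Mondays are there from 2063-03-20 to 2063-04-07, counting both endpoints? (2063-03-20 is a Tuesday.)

2

2063-03-20 is a Tuesday; the first Monday on or after it is 2063-03-26 (6 days later).
From 2063-03-26 to 2063-04-07: 5 + 7 = 12 days (rest of March, April).
12 ÷ 7 = 1 full weeks with remainder 5, so 1 more Mondays after the first → 2.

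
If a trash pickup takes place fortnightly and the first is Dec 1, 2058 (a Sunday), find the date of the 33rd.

Feb 22, 2060

The 33rd occurrence is 32 intervals after the first: 32 × 14 = 448 days after Dec 1, 2058.
Dec has 31 days — 30 days to the end of Dec leaves 418.
2059 has 365 days (53 left).
Jan has 31 days (22 left).
22 days into Feb → Feb 22, 2060.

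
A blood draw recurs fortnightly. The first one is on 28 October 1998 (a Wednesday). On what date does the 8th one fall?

3 February 1999

The 8th occurrence is 7 intervals after the first: 7 × 14 = 98 days after 28 October 1998.
October has 31 days — 3 days to the end of October leaves 95.
November has 30 days (65 left).
December has 31 days (34 left).
January has 31 days (3 left).
3 days into February → 3 February 1999.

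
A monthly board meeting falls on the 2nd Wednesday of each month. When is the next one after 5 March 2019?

13 March 2019

March 2019 starts on a Friday; its first Wednesday is the 6th, so the 2nd Wednesday is the 13th — 13 March 2019.
13 March 2019 is after 5 March 2019, so that is the next one.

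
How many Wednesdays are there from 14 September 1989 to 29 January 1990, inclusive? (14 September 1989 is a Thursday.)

14 September 1989 is a Thursday; the first Wednesday on or after it is 20 September 1989 (6 days later).
From 20 September 1989 to 29 January 1990: 10 + 31 + 30 + 31 + 29 = 131 days (rest of September, October, November, December, January).
131 ÷ 7 = 18 full weeks with remainder 5, so 18 more Wednesdays after the first → 19.

19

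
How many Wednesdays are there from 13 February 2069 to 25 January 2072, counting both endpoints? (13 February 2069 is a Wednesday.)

154

13 February 2069 is a Wednesday; the first Wednesday on or after it is 13 February 2069.
From 13 February 2069 to 25 January 2072: 321 + 365 + 365 + 25 = 1076 days (rest of 2069, 2070, 2071, to 25 January 2072 in 2072).
1076 ÷ 7 = 153 full weeks with remainder 5, so 153 more Wednesdays after the first → 154.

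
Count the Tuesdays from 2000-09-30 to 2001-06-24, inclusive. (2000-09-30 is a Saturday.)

38

2000-09-30 is a Saturday; the first Tuesday on or after it is 2000-10-03 (3 days later).
From 2000-10-03 to 2001-06-24: 28 + 30 + 31 + 31 + 28 + 31 + 30 + 31 + 24 = 264 days (rest of October, November, December, January, February, March, April, May, June).
264 ÷ 7 = 37 full weeks with remainder 5, so 37 more Tuesdays after the first → 38.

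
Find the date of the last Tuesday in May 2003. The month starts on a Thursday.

May 27, 2003

May 2003 begins on a Thursday, so the first Tuesday is May 6 (5 days later).
May 2003 has 31 days. Adding weeks: 6, 13, 20, 27 — the last one ≤ 31 is the 27th.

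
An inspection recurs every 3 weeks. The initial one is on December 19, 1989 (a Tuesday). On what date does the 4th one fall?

February 20, 1990

The 4th occurrence is 3 intervals after the first: 3 × 21 = 63 days after December 19, 1989.
December has 31 days — 12 days to the end of December leaves 51.
January has 31 days (20 left).
20 days into February → February 20, 1990.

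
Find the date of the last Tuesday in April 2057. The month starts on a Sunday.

April 2057 begins on a Sunday, so the first Tuesday is April 3 (2 days later).
April 2057 has 30 days. Adding weeks: 3, 10, 17, 24 — the last one ≤ 30 is the 24th.

24 April 2057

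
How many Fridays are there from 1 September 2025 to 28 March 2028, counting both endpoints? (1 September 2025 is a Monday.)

134

1 September 2025 is a Monday; the first Friday on or after it is 5 September 2025 (4 days later).
From 5 September 2025 to 28 March 2028: 117 + 365 + 365 + 88 = 935 days (rest of 2025, 2026, 2027, to 28 March 2028 in 2028).
935 ÷ 7 = 133 full weeks with remainder 4, so 133 more Fridays after the first → 134.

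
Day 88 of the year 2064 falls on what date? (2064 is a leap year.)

2064-03-28

January has 31 days (88 − 31 = 57 remain).
February has 29 days (57 − 29 = 28 remain).
28 into March → March 28.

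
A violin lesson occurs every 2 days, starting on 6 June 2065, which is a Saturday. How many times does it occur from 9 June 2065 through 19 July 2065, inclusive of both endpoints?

20

Occurrences land 2·i days after 6 June 2065 for i = 0, 1, 2, …
9 June 2065 is 3 days after the start; 3 ÷ 2 = 1 remainder 1; since the remainder is 1, round up to i = 2. First occurrence in the window: #3 on 10 June 2065 (2×2 = 4 days in).
19 July 2065 is 43 days after the start; 43 ÷ 2 = 21 remainder 1. Last occurrence in the window: #22 on 18 July 2065.
Occurrences #3 through #22: 20 in total.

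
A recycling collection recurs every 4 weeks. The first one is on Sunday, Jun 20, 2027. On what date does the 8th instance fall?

The 8th occurrence is 7 intervals after the first: 7 × 28 = 196 days after Jun 20, 2027.
Jun has 30 days — 10 days to the end of Jun leaves 186.
Jul has 31 days (155 left).
Aug has 31 days (124 left).
Sep has 30 days (94 left).
Oct has 31 days (63 left).
Nov has 30 days (33 left).
Dec has 31 days (2 left).
2 days into Jan → Jan 2, 2028.

Jan 2, 2028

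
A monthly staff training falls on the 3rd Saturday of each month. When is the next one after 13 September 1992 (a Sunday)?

19 September 1992

September 1992 starts on a Tuesday; its first Saturday is the 5th, so the 3rd Saturday is the 19th — 19 September 1992.
19 September 1992 is after 13 September 1992, so that is the next one.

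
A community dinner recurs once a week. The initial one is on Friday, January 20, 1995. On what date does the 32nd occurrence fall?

The 32nd occurrence is 31 intervals after the first: 31 × 7 = 217 days after January 20, 1995.
January has 31 days — 11 days to the end of January leaves 206.
February has 28 days (178 left).
March has 31 days (147 left).
April has 30 days (117 left).
May has 31 days (86 left).
June has 30 days (56 left).
July has 31 days (25 left).
25 days into August → August 25, 1995.

August 25, 1995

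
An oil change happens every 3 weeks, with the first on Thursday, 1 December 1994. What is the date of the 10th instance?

8 June 1995

The 10th occurrence is 9 intervals after the first: 9 × 21 = 189 days after 1 December 1994.
December has 31 days — 30 days to the end of December leaves 159.
January has 31 days (128 left).
February has 28 days (100 left).
March has 31 days (69 left).
April has 30 days (39 left).
May has 31 days (8 left).
8 days into June → 8 June 1995.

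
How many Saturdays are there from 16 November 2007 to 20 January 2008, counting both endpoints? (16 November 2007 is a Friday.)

16 November 2007 is a Friday; the first Saturday on or after it is 17 November 2007 (1 day later).
From 17 November 2007 to 20 January 2008: 13 + 31 + 20 = 64 days (rest of November, December, January).
64 ÷ 7 = 9 full weeks with remainder 1, so 9 more Saturdays after the first → 10.

10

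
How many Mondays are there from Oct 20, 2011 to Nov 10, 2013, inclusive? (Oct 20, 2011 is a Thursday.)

Oct 20, 2011 is a Thursday; the first Monday on or after it is Oct 24, 2011 (4 days later).
From Oct 24, 2011 to Nov 10, 2013: 68 + 366 + 314 = 748 days (rest of 2011, 2012, to Nov 10, 2013 in 2013).
748 ÷ 7 = 106 full weeks with remainder 6, so 106 more Mondays after the first → 107.

107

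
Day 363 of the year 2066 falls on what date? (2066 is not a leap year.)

January has 31 days (363 − 31 = 332 remain).
February has 28 days (332 − 28 = 304 remain).
March has 31 days (304 − 31 = 273 remain).
April has 30 days (273 − 30 = 243 remain).
May has 31 days (243 − 31 = 212 remain).
June has 30 days (212 − 30 = 182 remain).
July has 31 days (182 − 31 = 151 remain).
August has 31 days (151 − 31 = 120 remain).
September has 30 days (120 − 30 = 90 remain).
October has 31 days (90 − 31 = 59 remain).
November has 30 days (59 − 30 = 29 remain).
29 into December → December 29.

29 December 2066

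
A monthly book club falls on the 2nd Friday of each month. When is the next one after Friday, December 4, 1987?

December 1987 starts on a Tuesday; its first Friday is the 4th, so the 2nd Friday is the 11th — December 11, 1987.
December 11, 1987 is after December 4, 1987, so that is the next one.

December 11, 1987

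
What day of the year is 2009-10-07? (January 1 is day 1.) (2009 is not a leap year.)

Days in months before October: 31 + 28 + 31 + 30 + 31 + 30 + 31 + 31 + 30 = 273.
Plus 7 days into October → day 280.

280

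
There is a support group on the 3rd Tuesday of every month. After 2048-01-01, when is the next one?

2048-01-21

January 2048 starts on a Wednesday; its first Tuesday is the 7th, so the 3rd Tuesday is the 21st — 2048-01-21.
2048-01-21 is after 2048-01-01, so that is the next one.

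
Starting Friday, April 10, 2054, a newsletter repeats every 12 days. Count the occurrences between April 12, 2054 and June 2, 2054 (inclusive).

Occurrences land 12·i days after April 10, 2054 for i = 0, 1, 2, …
April 12, 2054 is 2 days after the start; 2 ÷ 12 = 0 remainder 2; since the remainder is 2, round up to i = 1. First occurrence in the window: #2 on April 22, 2054 (1×12 = 12 days in).
June 2, 2054 is 53 days after the start; 53 ÷ 12 = 4 remainder 5. Last occurrence in the window: #5 on May 28, 2054.
Occurrences #2 through #5: 4 in total.

4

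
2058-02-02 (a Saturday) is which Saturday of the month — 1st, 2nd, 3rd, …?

1st

Day 2 falls in week ⌈2/7⌉ of the month.
Days 1–7 hold the 1st Saturday, 8–14 the 2nd, 15–21 the 3rd, 22–28 the 4th, 29–31 the 5th.
2 is in the range for the 1st.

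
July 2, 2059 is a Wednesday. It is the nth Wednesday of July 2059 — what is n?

1st

Day 2 falls in week ⌈2/7⌉ of the month.
Days 1–7 hold the 1st Wednesday, 8–14 the 2nd, 15–21 the 3rd, 22–28 the 4th, 29–31 the 5th.
2 is in the range for the 1st.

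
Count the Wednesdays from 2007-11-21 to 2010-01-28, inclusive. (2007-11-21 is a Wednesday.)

2007-11-21 is a Wednesday; the first Wednesday on or after it is 2007-11-21.
From 2007-11-21 to 2010-01-28: 40 + 366 + 365 + 28 = 799 days (rest of 2007, 2008, 2009, to 2010-01-28 in 2010).
799 ÷ 7 = 114 full weeks with remainder 1, so 114 more Wednesdays after the first → 115.

115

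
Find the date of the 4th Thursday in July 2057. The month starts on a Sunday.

July 2057 begins on a Sunday, so the first Thursday is July 5 (4 days later).
The 4th Thursday is 3 weeks later: 5 + 21 = 26.

July 26, 2057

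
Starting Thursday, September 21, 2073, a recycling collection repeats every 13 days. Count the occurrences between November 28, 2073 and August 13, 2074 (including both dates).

20

Occurrences land 13·i days after September 21, 2073 for i = 0, 1, 2, …
November 28, 2073 is 68 days after the start; 68 ÷ 13 = 5 remainder 3; since the remainder is 3, round up to i = 6. First occurrence in the window: #7 on December 8, 2073 (6×13 = 78 days in).
August 13, 2074 is 326 days after the start; 326 ÷ 13 = 25 remainder 1. Last occurrence in the window: #26 on August 12, 2074.
Occurrences #7 through #26: 20 in total.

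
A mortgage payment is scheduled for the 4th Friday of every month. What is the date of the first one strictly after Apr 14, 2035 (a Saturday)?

Apr 27, 2035

Apr 2035 starts on a Sunday; its first Friday is the 6th, so the 4th Friday is the 27th — Apr 27, 2035.
Apr 27, 2035 is after Apr 14, 2035, so that is the next one.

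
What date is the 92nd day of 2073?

2073-04-02

January has 31 days (92 − 31 = 61 remain).
February has 28 days (61 − 28 = 33 remain).
March has 31 days (33 − 31 = 2 remain).
2 into April → April 2.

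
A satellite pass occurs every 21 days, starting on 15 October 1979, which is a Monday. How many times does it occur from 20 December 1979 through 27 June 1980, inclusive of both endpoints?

Occurrences land 21·i days after 15 October 1979 for i = 0, 1, 2, …
20 December 1979 is 66 days after the start; 66 ÷ 21 = 3 remainder 3; since the remainder is 3, round up to i = 4. First occurrence in the window: #5 on 7 January 1980 (4×21 = 84 days in).
27 June 1980 is 256 days after the start; 256 ÷ 21 = 12 remainder 4. Last occurrence in the window: #13 on 23 June 1980.
Occurrences #5 through #13: 9 in total.

9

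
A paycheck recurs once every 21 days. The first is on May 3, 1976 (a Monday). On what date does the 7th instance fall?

September 6, 1976

The 7th occurrence is 6 intervals after the first: 6 × 21 = 126 days after May 3, 1976.
May has 31 days — 28 days to the end of May leaves 98.
June has 30 days (68 left).
July has 31 days (37 left).
August has 31 days (6 left).
6 days into September → September 6, 1976.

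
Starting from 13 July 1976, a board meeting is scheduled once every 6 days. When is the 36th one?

The 36th occurrence is 35 intervals after the first: 35 × 6 = 210 days after 13 July 1976.
July has 31 days — 18 days to the end of July leaves 192.
August has 31 days (161 left).
September has 30 days (131 left).
October has 31 days (100 left).
November has 30 days (70 left).
December has 31 days (39 left).
January has 31 days (8 left).
8 days into February → 8 February 1977.

8 February 1977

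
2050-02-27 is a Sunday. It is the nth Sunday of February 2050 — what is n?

Day 27 falls in week ⌈27/7⌉ of the month.
Days 1–7 hold the 1st Sunday, 8–14 the 2nd, 15–21 the 3rd, 22–28 the 4th, 29–31 the 5th.
27 is in the range for the 4th.

4th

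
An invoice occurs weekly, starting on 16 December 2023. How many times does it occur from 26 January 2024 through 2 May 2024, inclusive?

14

Occurrences land 7·i days after 16 December 2023 for i = 0, 1, 2, …
26 January 2024 is 41 days after the start; 41 ÷ 7 = 5 remainder 6; since the remainder is 6, round up to i = 6. First occurrence in the window: #7 on 27 January 2024 (6×7 = 42 days in).
2 May 2024 is 138 days after the start; 138 ÷ 7 = 19 remainder 5. Last occurrence in the window: #20 on 27 April 2024.
Occurrences #7 through #20: 14 in total.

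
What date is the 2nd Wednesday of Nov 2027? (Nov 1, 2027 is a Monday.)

Nov 10, 2027

Nov 2027 begins on a Monday, so the first Wednesday is Nov 3 (2 days later).
The 2nd Wednesday is 1 weeks later: 3 + 7 = 10.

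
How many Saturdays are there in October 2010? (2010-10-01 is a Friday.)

2010-10-01 is a Friday; the first Saturday on or after it is 2010-10-02 (1 day later).
From 2010-10-02 to 2010-10-31 is 31 − 2 = 29 days.
29 ÷ 7 = 4 full weeks with remainder 1, so 4 more Saturdays after the first → 5.

5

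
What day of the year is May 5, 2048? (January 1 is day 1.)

126

Days in months before May: 31 + 29 + 31 + 30 = 121.
Plus 5 days into May → day 126.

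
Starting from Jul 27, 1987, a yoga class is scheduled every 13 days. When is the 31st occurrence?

The 31st occurrence is 30 intervals after the first: 30 × 13 = 390 days after Jul 27, 1987.
Jul has 31 days — 4 days to the end of Jul leaves 386.
Aug has 31 days (355 left).
Sep has 30 days (325 left).
Oct has 31 days (294 left).
Nov has 30 days (264 left).
Dec has 31 days (233 left).
Jan has 31 days (202 left).
Feb has 29 days (173 left).
Mar has 31 days (142 left).
Apr has 30 days (112 left).
May has 31 days (81 left).
Jun has 30 days (51 left).
Jul has 31 days (20 left).
20 days into Aug → Aug 20, 1988.

Aug 20, 1988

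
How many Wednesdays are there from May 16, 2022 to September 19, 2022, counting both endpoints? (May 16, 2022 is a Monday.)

May 16, 2022 is a Monday; the first Wednesday on or after it is May 18, 2022 (2 days later).
From May 18, 2022 to September 19, 2022: 13 + 30 + 31 + 31 + 19 = 124 days (rest of May, June, July, August, September).
124 ÷ 7 = 17 full weeks with remainder 5, so 17 more Wednesdays after the first → 18.

18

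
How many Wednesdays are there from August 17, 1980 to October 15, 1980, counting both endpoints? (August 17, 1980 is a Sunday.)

August 17, 1980 is a Sunday; the first Wednesday on or after it is August 20, 1980 (3 days later).
From August 20, 1980 to October 15, 1980: 11 + 30 + 15 = 56 days (rest of August, September, October).
56 ÷ 7 = 8 full weeks with remainder 0, so 8 more Wednesdays after the first → 9.

9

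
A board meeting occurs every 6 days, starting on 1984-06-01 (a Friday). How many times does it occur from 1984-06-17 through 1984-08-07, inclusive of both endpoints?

Occurrences land 6·i days after 1984-06-01 for i = 0, 1, 2, …
1984-06-17 is 16 days after the start; 16 ÷ 6 = 2 remainder 4; since the remainder is 4, round up to i = 3. First occurrence in the window: #4 on 1984-06-19 (3×6 = 18 days in).
1984-08-07 is 67 days after the start; 67 ÷ 6 = 11 remainder 1. Last occurrence in the window: #12 on 1984-08-06.
Occurrences #4 through #12: 9 in total.

9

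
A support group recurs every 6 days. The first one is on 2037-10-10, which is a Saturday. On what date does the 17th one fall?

2038-01-14

The 17th occurrence is 16 intervals after the first: 16 × 6 = 96 days after 2037-10-10.
October has 31 days — 21 days to the end of October leaves 75.
November has 30 days (45 left).
December has 31 days (14 left).
14 days into January → 2038-01-14.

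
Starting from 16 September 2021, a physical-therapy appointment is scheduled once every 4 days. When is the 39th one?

The 39th occurrence is 38 intervals after the first: 38 × 4 = 152 days after 16 September 2021.
September has 30 days — 14 days to the end of September leaves 138.
October has 31 days (107 left).
November has 30 days (77 left).
December has 31 days (46 left).
January has 31 days (15 left).
15 days into February → 15 February 2022.

15 February 2022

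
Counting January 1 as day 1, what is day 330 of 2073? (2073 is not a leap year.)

2073-11-26

January has 31 days (330 − 31 = 299 remain).
February has 28 days (299 − 28 = 271 remain).
March has 31 days (271 − 31 = 240 remain).
April has 30 days (240 − 30 = 210 remain).
May has 31 days (210 − 31 = 179 remain).
June has 30 days (179 − 30 = 149 remain).
July has 31 days (149 − 31 = 118 remain).
August has 31 days (118 − 31 = 87 remain).
September has 30 days (87 − 30 = 57 remain).
October has 31 days (57 − 31 = 26 remain).
26 into November → November 26.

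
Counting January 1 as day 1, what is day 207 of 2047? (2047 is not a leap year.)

Jan has 31 days (207 − 31 = 176 remain).
Feb has 28 days (176 − 28 = 148 remain).
Mar has 31 days (148 − 31 = 117 remain).
Apr has 30 days (117 − 30 = 87 remain).
May has 31 days (87 − 31 = 56 remain).
Jun has 30 days (56 − 30 = 26 remain).
26 into Jul → Jul 26.

Jul 26, 2047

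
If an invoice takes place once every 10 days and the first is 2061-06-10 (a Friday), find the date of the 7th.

The 7th occurrence is 6 intervals after the first: 6 × 10 = 60 days after 2061-06-10.
June has 30 days — 20 days to the end of June leaves 40.
July has 31 days (9 left).
9 days into August → 2061-08-09.

2061-08-09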